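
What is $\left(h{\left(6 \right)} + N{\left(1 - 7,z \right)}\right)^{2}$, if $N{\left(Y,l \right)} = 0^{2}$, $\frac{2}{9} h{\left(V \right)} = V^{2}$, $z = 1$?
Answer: $26244$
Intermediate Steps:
$h{\left(V \right)} = \frac{9 V^{2}}{2}$
$N{\left(Y,l \right)} = 0$
$\left(h{\left(6 \right)} + N{\left(1 - 7,z \right)}\right)^{2} = \left(\frac{9 \cdot 6^{2}}{2} + 0\right)^{2} = \left(\frac{9}{2} \cdot 36 + 0\right)^{2} = \left(162 + 0\right)^{2} = 162^{2} = 26244$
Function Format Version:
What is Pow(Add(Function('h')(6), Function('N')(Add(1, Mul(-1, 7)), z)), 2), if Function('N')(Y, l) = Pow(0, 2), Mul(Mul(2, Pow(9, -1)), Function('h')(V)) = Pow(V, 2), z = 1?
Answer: 26244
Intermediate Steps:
Function('h')(V) = Mul(Rational(9, 2), Pow(V, 2))
Function('N')(Y, l) = 0
Pow(Add(Function('h')(6), Function('N')(Add(1, Mul(-1, 7)), z)), 2) = Pow(Add(Mul(Rational(9, 2), Pow(6, 2)), 0), 2) = Pow(Add(Mul(Rational(9, 2), 36), 0), 2) = Pow(Add(162, 0), 2) = Pow(162, 2) = 26244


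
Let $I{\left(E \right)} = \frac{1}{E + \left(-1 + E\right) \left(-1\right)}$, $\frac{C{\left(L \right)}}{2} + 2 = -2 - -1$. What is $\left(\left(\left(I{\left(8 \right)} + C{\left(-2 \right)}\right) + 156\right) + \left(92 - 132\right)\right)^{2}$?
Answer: $12321$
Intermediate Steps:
$C{\left(L \right)} = -6$ ($C{\left(L \right)} = -4 + 2 \left(-2 - -1\right) = -4 + 2 \left(-2 + 1\right) = -4 + 2 \left(-1\right) = -4 - 2 = -6$)
$I{\left(E \right)} = 1$ ($I{\left(E \right)} = \frac{1}{E - \left(-1 + E\right)} = 1^{-1} = 1$)
$\left(\left(\left(I{\left(8 \right)} + C{\left(-2 \right)}\right) + 156\right) + \left(92 - 132\right)\right)^{2} = \left(\left(\left(1 - 6\right) + 156\right) + \left(92 - 132\right)\right)^{2} = \left(\left(-5 + 156\right) + \left(92 - 132\right)\right)^{2} = \left(151 - 40\right)^{2} = 111^{2} = 12321$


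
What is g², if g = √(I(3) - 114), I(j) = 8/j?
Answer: -334/3 ≈ -111.33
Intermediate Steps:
g = I*√1002/3 (g = √(8/3 - 114) = √(-334/3) = I*√1002/3 ≈ 10.551*I)
g² = (I*√1002/3)² = -334/3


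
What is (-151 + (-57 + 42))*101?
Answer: -16766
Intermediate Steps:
(-151 + (-57 + 42))*101 = (-151 - 15)*101 = -166*101 = -16766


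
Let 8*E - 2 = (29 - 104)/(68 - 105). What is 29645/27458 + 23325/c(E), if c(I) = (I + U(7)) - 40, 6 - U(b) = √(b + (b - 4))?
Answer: -375350594514415/535052436554 + 408728640*√10/19486213 ≈ -635.19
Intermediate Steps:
U(b) = 6 - √(-4 + 2*b) (U(b) = 6 - √(b + (b - 4)) = 6 - √(b + (-4 + b)) = 6 - √(-4 + 2*b))
E = 149/296 (E = ¼ + ((29 - 104)/(68 - 105))/8 = ¼ + (-75/(-37))/8 = ¼ + (-75*(-1/37))/8 = ¼ + (⅛)*(75/37) = ¼ + 75/296 = 149/296 ≈ 0.50338)
c(I) = -34 + I - √10 (c(I) = (I + (6 - √(-4 + 2*7))) - 40 = (I + (6 - √(-4 + 14))) - 40 = (I + (6 - √10)) - 40 = (6 + I - √10) - 40 = -34 + I - √10)
29645/27458 + 23325/c(E) = 29645/27458 + 23325/(-34 + 149/296 - √10) = 29645*(1/27458) + 23325/(-9915/296 - √10) = 29645/27458 + 23325/(-9915/296 - √10)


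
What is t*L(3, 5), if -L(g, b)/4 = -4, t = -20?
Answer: -320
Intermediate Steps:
L(g, b) = 16 (L(g, b) = -4*(-4) = 16)
t*L(3, 5) = -20*16 = -320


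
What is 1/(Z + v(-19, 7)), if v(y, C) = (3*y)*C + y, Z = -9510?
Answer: -1/9928 ≈ -0.00010073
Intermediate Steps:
v(y, C) = y + 3*C*y (v(y, C) = 3*C*y + y = y + 3*C*y)
1/(Z + v(-19, 7)) = 1/(-9510 - 19*(1 + 3*7)) = 1/(-9510 - 19*(1 + 21)) = 1/(-9510 - 19*22) = 1/(-9510 - 418) = 1/(-9928) = -1/9928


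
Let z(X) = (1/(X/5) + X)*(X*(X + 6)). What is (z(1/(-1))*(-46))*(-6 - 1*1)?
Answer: 9660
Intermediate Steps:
z(X) = X*(6 + X)*(X + 5/X) (z(X) = (1/(X*(⅕)) + X)*(X*(6 + X)) = (1/(X/5) + X)*(X*(6 + X)) = (5/X + X)*(X*(6 + X)) = (X + 5/X)*(X*(6 + X)) = X*(6 + X)*(X + 5/X))
(z(1/(-1))*(-46))*(-6 - 1*1) = ((30 + (1/(-1))³ + 5/(-1) + 6*(1/(-1))²)*(-46))*(-6 - 1*1) = ((30 + (-1)³ + 5*(-1) + 6*(-1)²)*(-46))*(-6 - 1) = ((30 - 1 - 5 + 6*1)*(-46))*(-7) = ((30 - 1 - 5 + 6)*(-46))*(-7) = (30*(-46))*(-7) = -1380*(-7) = 9660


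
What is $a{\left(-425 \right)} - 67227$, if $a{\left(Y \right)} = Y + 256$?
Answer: $-67396$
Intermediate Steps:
$a{\left(Y \right)} = 256 + Y$
$a{\left(-425 \right)} - 67227 = \left(256 - 425\right) - 67227 = -169 - 67227 = -67396$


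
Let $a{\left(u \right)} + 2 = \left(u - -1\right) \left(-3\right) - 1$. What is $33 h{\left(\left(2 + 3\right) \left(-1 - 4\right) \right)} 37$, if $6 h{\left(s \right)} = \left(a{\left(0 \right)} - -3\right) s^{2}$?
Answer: $- \frac{763125}{2} \approx -3.8156 \cdot 10^{5}$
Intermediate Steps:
$a{\left(u \right)} = -6 - 3 u$ ($a{\left(u \right)} = -2 + \left(\left(u - -1\right) \left(-3\right) - 1\right) = -2 + \left(\left(u + 1\right) \left(-3\right) - 1\right) = -2 + \left(\left(1 + u\right) \left(-3\right) - 1\right) = -2 - \left(4 + 3 u\right) = -6 - 3 u$)
$h{\left(s \right)} = - \frac{s^{2}}{2}$ ($h{\left(s \right)} = \frac{\left(\left(-6 - 0\right) - -3\right) s^{2}}{6} = \frac{\left(\left(-6 + 0\right) + 3\right) s^{2}}{6} = \frac{\left(-6 + 3\right) s^{2}}{6} = \frac{\left(-3\right) s^{2}}{6} = - \frac{s^{2}}{2}$)
$33 h{\left(\left(2 + 3\right) \left(-1 - 4\right) \right)} 37 = 33 \left(- \frac{\left(\left(2 + 3\right) \left(-1 - 4\right)\right)^{2}}{2}\right) 37 = 33 \left(- \frac{\left(5 \left(-5\right)\right)^{2}}{2}\right) 37 = 33 \left(- \frac{\left(-25\right)^{2}}{2}\right) 37 = 33 \left(\left(- \frac{1}{2}\right) 625\right) 37 = 33 \left(- \frac{625}{2}\right) 37 = \left(- \frac{20625}{2}\right) 37 = - \frac{763125}{2}$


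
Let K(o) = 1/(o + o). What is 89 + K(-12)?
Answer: 2135/24 ≈ 88.958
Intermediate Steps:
K(o) = 1/(2*o)
89 + K(-12) = 89 + (½)/(-12) = 89 + (½)*(-1/12) = 89 - 1/24 = 2135/24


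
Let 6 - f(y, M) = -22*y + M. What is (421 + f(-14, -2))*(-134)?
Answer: -16214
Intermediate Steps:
f(y, M) = 6 - M + 22*y (f(y, M) = 6 - (-22*y + M) = 6 - (M - 22*y) = 6 + (-M + 22*y) = 6 - M + 22*y)
(421 + f(-14, -2))*(-134) = (421 + (6 - 1*(-2) + 22*(-14)))*(-134) = (421 + (6 + 2 - 308))*(-134) = (421 - 300)*(-134) = 121*(-134) = -16214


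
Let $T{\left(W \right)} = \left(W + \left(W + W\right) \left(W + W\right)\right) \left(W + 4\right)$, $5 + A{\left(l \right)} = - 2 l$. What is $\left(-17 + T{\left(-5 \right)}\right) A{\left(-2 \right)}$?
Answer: $112$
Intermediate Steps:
$A{\left(l \right)} = -5 - 2 l$
$T{\left(W \right)} = \left(4 + W\right) \left(W + 4 W^{2}\right)$ ($T{\left(W \right)} = \left(W + 2 W 2 W\right) \left(4 + W\right) = \left(W + 4 W^{2}\right) \left(4 + W\right) = \left(4 + W\right) \left(W + 4 W^{2}\right)$)
$\left(-17 + T{\left(-5 \right)}\right) A{\left(-2 \right)} = \left(-17 - 5 \left(4 + 4 \left(-5\right)^{2} + 17 \left(-5\right)\right)\right) \left(-5 - -4\right) = \left(-17 - 5 \left(4 + 4 \cdot 25 - 85\right)\right) \left(-5 + 4\right) = \left(-17 - 5 \left(4 + 100 - 85\right)\right) \left(-1\right) = \left(-17 - 95\right) \left(-1\right) = \left(-112\right) \left(-1\right) = 112$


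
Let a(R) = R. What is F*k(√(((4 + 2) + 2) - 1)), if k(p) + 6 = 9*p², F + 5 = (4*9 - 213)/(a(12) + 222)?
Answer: -8531/26 ≈ -328.12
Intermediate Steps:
F = -449/78 (F = -5 + (4*9 - 213)/(12 + 222) = -5 + (36 - 213)/234 = -5 - 177*1/234 = -5 - 59/78 = -449/78 ≈ -5.7564)
k(p) = -6 + 9*p²
F*k(√(((4 + 2) + 2) - 1)) = -449*(-6 + 9*(√(((4 + 2) + 2) - 1))²)/78 = -449*(-6 + 9*(√((6 + 2) - 1))²)/78 = -449*(-6 + 9*(√(8 - 1))²)/78 = -449*(-6 + 9*(√7)²)/78 = -449*(-6 + 9*7)/78 = -449*(-6 + 63)/78 = -449/78*57 = -8531/26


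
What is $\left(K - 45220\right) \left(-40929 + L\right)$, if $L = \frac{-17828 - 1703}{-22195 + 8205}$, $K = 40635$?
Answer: $\frac{525053273143}{2798} \approx 1.8765 \cdot 10^{8}$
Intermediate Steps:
$L = \frac{19531}{13990}$ ($L = - \frac{19531}{-13990} = \left(-19531\right) \left(- \frac{1}{13990}\right) = \frac{19531}{13990} \approx 1.3961$)
$\left(K - 45220\right) \left(-40929 + L\right) = \left(40635 - 45220\right) \left(-40929 + \frac{19531}{13990}\right) = \left(-4585\right) \left(- \frac{572577179}{13990}\right) = \frac{525053273143}{2798}$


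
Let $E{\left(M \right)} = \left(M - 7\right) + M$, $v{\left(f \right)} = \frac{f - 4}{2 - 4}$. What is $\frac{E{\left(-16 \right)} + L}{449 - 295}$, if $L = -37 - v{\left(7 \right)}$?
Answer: $- \frac{149}{308} \approx -0.48377$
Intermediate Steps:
$v{\left(f \right)} = 2 - \frac{f}{2}$ ($v{\left(f \right)} = \frac{-4 + f}{-2} = \left(-4 + f\right) \left(- \frac{1}{2}\right) = 2 - \frac{f}{2}$)
$E{\left(M \right)} = -7 + 2 M$ ($E{\left(M \right)} = \left(-7 + M\right) + M = -7 + 2 M$)
$L = - \frac{71}{2}$ ($L = -37 - \left(2 - \frac{7}{2}\right) = -37 - - \frac{3}{2} = -37 + \frac{3}{2} = - \frac{71}{2} \approx -35.5$)
$\frac{E{\left(-16 \right)} + L}{449 - 295} = \frac{\left(-7 + 2 \left(-16\right)\right) - \frac{71}{2}}{449 - 295} = \frac{\left(-7 - 32\right) - \frac{71}{2}}{154} = \left(-39 - \frac{71}{2}\right) \frac{1}{154} = \left(- \frac{149}{2}\right) \frac{1}{154} = - \frac{149}{308}$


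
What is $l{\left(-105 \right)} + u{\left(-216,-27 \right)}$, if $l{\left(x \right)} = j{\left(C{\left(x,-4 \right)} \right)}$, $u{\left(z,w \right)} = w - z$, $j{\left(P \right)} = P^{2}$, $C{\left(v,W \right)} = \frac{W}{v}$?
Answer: $\frac{2083741}{11025} \approx 189.0$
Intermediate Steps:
$l{\left(x \right)} = \frac{16}{x^{2}}$ ($l{\left(x \right)} = \left(- \frac{4}{x}\right)^{2} = \frac{16}{x^{2}}$)
$l{\left(-105 \right)} + u{\left(-216,-27 \right)} = \frac{16}{11025} - -189 = 16 \cdot \frac{1}{11025} + \left(-27 + 216\right) = \frac{16}{11025} + 189 = \frac{2083741}{11025}$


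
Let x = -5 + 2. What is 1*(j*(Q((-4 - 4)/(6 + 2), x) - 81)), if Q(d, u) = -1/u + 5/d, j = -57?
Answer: 4883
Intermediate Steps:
x = -3
1*(j*(Q((-4 - 4)/(6 + 2), x) - 81)) = 1*(-57*((-1/(-3) + 5/(((-4 - 4)/(6 + 2)))) - 81)) = 1*(-57*((-1*(-1/3) + 5/((-8/8))) - 81)) = 1*(-57*((1/3 + 5/((-8*1/8))) - 81)) = 1*(-57*((1/3 + 5/(-1)) - 81)) = 1*(-57*((1/3 + 5*(-1)) - 81)) = 1*(-57*((1/3 - 5) - 81)) = 1*(-57*(-14/3 - 81)) = 1*(-57*(-257/3)) = 1*4883 = 4883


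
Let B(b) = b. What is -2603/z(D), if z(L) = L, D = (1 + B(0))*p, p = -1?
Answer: 2603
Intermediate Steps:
D = -1 (D = (1 + 0)*(-1) = 1*(-1) = -1)
-2603/z(D) = -2603/(-1) = -2603*(-1) = 2603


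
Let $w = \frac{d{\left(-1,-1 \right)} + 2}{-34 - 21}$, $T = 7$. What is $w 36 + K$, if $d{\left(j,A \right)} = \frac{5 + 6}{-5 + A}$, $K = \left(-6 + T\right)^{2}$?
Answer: $\frac{49}{55} \approx 0.89091$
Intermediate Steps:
$K = 1$ ($K = \left(-6 + 7\right)^{2} = 1^{2} = 1$)
$d{\left(j,A \right)} = \frac{11}{-5 + A}$
$w = - \frac{1}{330}$ ($w = \frac{\frac{11}{-5 - 1} + 2}{-34 - 21} = \frac{\frac{11}{-6} + 2}{-55} = \left(11 \left(- \frac{1}{6}\right) + 2\right) \left(- \frac{1}{55}\right) = \left(- \frac{11}{6} + 2\right) \left(- \frac{1}{55}\right) = \frac{1}{6} \left(- \frac{1}{55}\right) = - \frac{1}{330} \approx -0.0030303$)
$w 36 + K = \left(- \frac{1}{330}\right) 36 + 1 = - \frac{6}{55} + 1 = \frac{49}{55}$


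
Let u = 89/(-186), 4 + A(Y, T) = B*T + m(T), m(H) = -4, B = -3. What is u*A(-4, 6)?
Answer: 1157/93 ≈ 12.441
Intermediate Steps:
A(Y, T) = -8 - 3*T (A(Y, T) = -4 + (-3*T - 4) = -4 + (-4 - 3*T) = -8 - 3*T)
u = -89/186 (u = 89*(-1/186) = -89/186 ≈ -0.47849)
u*A(-4, 6) = -89*(-8 - 3*6)/186 = -89*(-8 - 18)/186 = -89/186*(-26) = 1157/93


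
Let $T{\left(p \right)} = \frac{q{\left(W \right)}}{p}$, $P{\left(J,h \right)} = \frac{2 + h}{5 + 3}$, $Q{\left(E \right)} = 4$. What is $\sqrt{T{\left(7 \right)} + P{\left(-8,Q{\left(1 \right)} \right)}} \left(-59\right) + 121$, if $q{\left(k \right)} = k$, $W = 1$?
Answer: $121 - \frac{295 \sqrt{7}}{14} \approx 65.25$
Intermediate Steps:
$P{\left(J,h \right)} = \frac{1}{4} + \frac{h}{8}$ ($P{\left(J,h \right)} = \frac{2 + h}{8} = \left(2 + h\right) \frac{1}{8} = \frac{1}{4} + \frac{h}{8}$)
$T{\left(p \right)} = \frac{1}{p}$ ($T{\left(p \right)} = 1 \frac{1}{p} = \frac{1}{p}$)
$\sqrt{T{\left(7 \right)} + P{\left(-8,Q{\left(1 \right)} \right)}} \left(-59\right) + 121 = \sqrt{\frac{1}{7} + \left(\frac{1}{4} + \frac{1}{8} \cdot 4\right)} \left(-59\right) + 121 = \sqrt{\frac{1}{7} + \left(\frac{1}{4} + \frac{1}{2}\right)} \left(-59\right) + 121 = \sqrt{\frac{1}{7} + \frac{3}{4}} \left(-59\right) + 121 = \sqrt{\frac{25}{28}} \left(-59\right) + 121 = \frac{5 \sqrt{7}}{14} \left(-59\right) + 121 = - \frac{295 \sqrt{7}}{14} + 121 = 121 - \frac{295 \sqrt{7}}{14}$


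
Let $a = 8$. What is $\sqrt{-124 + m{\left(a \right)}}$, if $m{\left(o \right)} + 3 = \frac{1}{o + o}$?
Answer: $\frac{i \sqrt{2031}}{4} \approx 11.267 i$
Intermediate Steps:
$m{\left(o \right)} = -3 + \frac{1}{2 o}$ ($m{\left(o \right)} = -3 + \frac{1}{o + o} = -3 + \frac{1}{2 o}$)
$\sqrt{-124 + m{\left(a \right)}} = \sqrt{-124 - \left(3 - \frac{1}{2 \cdot 8}\right)} = \sqrt{-124 + \left(-3 + \frac{1}{2} \cdot \frac{1}{8}\right)} = \sqrt{-124 + \left(-3 + \frac{1}{16}\right)} = \sqrt{-124 - \frac{47}{16}} = \sqrt{- \frac{2031}{16}} = \frac{i \sqrt{2031}}{4}$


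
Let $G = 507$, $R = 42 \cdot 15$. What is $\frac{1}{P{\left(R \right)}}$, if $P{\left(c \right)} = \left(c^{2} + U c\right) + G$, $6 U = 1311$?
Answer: $\frac{1}{535062} \approx 1.8689 \cdot 10^{-6}$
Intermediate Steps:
$U = \frac{437}{2}$ ($U = \frac{1}{6} \cdot 1311 = \frac{437}{2} \approx 218.5$)
$R = 630$
$P{\left(c \right)} = 507 + c^{2} + \frac{437 c}{2}$ ($P{\left(c \right)} = \left(c^{2} + \frac{437 c}{2}\right) + 507 = 507 + c^{2} + \frac{437 c}{2}$)
$\frac{1}{P{\left(R \right)}} = \frac{1}{507 + 630^{2} + \frac{437}{2} \cdot 630} = \frac{1}{507 + 396900 + 137655} = \frac{1}{535062}$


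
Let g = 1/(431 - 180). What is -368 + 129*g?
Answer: -92239/251 ≈ -367.49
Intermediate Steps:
g = 1/251 ≈ 0.0039841
-368 + 129*g = -368 + 129*(1/251) = -368 + 129/251 = -92239/251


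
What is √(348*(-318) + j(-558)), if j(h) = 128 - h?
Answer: I*√109978 ≈ 331.63*I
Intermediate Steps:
√(348*(-318) + j(-558)) = √(348*(-318) + (128 - 1*(-558))) = √(-110664 + (128 + 558)) = √(-110664 + 686) = √(-109978) = I*√109978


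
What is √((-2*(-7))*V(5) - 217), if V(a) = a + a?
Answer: I*√77 ≈ 8.775*I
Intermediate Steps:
V(a) = 2*a
√((-2*(-7))*V(5) - 217) = √((-2*(-7))*(2*5) - 217) = √(14*10 - 217) = √(140 - 217) = √(-77) = I*√77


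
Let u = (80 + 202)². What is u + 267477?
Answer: 347001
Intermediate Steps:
u = 79524 (u = 282² = 79524)
u + 267477 = 79524 + 267477 = 347001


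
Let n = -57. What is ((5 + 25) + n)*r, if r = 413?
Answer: -11151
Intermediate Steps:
((5 + 25) + n)*r = ((5 + 25) - 57)*413 = (30 - 57)*413 = -27*413 = -11151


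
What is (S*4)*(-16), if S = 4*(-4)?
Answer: 1024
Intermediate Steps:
S = -16
(S*4)*(-16) = -16*4*(-16) = -64*(-16) = 1024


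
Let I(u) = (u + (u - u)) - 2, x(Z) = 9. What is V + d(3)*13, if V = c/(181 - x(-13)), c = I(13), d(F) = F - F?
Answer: 11/172 ≈ 0.063954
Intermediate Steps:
d(F) = 0
I(u) = -2 + u (I(u) = (u + 0) - 2 = u - 2 = -2 + u)
c = 11 (c = -2 + 13 = 11)
V = 11/172 (V = 11/(181 - 1*9) = 11/(181 - 9) = 11/172 ≈ 0.063954)
V + d(3)*13 = 11/172 + 0*13 = 11/172 + 0 = 11/172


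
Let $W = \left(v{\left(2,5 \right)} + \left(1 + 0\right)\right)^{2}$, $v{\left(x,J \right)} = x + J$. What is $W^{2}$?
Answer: $4096$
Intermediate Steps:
$v{\left(x,J \right)} = J + x$
$W = 64$ ($W = \left(\left(5 + 2\right) + \left(1 + 0\right)\right)^{2} = \left(7 + 1\right)^{2} = 8^{2} = 64$)
$W^{2} = 64^{2} = 4096$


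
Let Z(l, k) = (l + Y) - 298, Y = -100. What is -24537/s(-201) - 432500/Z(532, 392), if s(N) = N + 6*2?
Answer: -13075757/4221 ≈ -3097.8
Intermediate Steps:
s(N) = 12 + N (s(N) = N + 12 = 12 + N)
Z(l, k) = -398 + l (Z(l, k) = (l - 100) - 298 = (-100 + l) - 298 = -398 + l)
-24537/s(-201) - 432500/Z(532, 392) = -24537/(12 - 201) - 432500/(-398 + 532) = -24537/(-189) - 432500/134 = -24537*(-1/189) - 432500*1/134 = 8179/63 - 216250/67 = -13075757/4221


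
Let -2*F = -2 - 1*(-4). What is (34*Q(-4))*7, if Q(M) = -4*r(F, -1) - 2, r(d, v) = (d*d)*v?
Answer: 476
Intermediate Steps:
F = -1 (F = -(-2 - 1*(-4))/2 = -(-2 + 4)/2 = -1/2*2 = -1)
r(d, v) = v*d**2 (r(d, v) = d**2*v = v*d**2)
Q(M) = 2 (Q(M) = -(-4)*(-1)**2 - 2 = -(-4) - 2 = -4*(-1) - 2 = 4 - 2 = 2)
(34*Q(-4))*7 = (34*2)*7 = 68*7 = 476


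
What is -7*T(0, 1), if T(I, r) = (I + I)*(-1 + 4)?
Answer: 0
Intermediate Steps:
T(I, r) = 6*I (T(I, r) = (2*I)*3 = 6*I)
-7*T(0, 1) = -42*0 = -7*0 = 0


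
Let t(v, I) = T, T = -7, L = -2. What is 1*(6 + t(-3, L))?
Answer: -1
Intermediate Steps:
t(v, I) = -7
1*(6 + t(-3, L)) = 1*(6 - 7) = 1*(-1) = -1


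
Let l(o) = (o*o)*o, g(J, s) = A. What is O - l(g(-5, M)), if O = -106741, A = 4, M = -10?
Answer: -106805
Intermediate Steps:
g(J, s) = 4
l(o) = o**3 (l(o) = o**2*o = o**3)
O - l(g(-5, M)) = -106741 - 1*4**3 = -106741 - 1*64 = -106741 - 64 = -106805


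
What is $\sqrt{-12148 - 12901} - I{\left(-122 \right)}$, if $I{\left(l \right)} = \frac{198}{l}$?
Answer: $\frac{99}{61} + i \sqrt{25049} \approx 1.623 + 158.27 i$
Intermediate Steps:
$\sqrt{-12148 - 12901} - I{\left(-122 \right)} = \sqrt{-12148 - 12901} - \frac{198}{-122} = \sqrt{-25049} - 198 \left(- \frac{1}{122}\right) = i \sqrt{25049} - - \frac{99}{61} = i \sqrt{25049} + \frac{99}{61} = \frac{99}{61} + i \sqrt{25049}$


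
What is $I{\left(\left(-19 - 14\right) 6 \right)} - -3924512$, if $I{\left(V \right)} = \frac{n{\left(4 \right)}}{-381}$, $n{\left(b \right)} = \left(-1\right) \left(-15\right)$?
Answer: $\frac{498413019}{127} \approx 3.9245 \cdot 10^{6}$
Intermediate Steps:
$n{\left(b \right)} = 15$
$I{\left(V \right)} = - \frac{5}{127}$ ($I{\left(V \right)} = \frac{15}{-381} = 15 \left(- \frac{1}{381}\right) = - \frac{5}{127}$)
$I{\left(\left(-19 - 14\right) 6 \right)} - -3924512 = - \frac{5}{127} - -3924512 = - \frac{5}{127} + 3924512 = \frac{498413019}{127}$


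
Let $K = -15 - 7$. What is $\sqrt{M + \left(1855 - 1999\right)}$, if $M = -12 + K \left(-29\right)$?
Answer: $\sqrt{482} \approx 21.954$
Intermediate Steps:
$K = -22$
$M = 626$ ($M = -12 - -638 = -12 + 638 = 626$)
$\sqrt{M + \left(1855 - 1999\right)} = \sqrt{626 + \left(1855 - 1999\right)} = \sqrt{626 - 144} = \sqrt{482}$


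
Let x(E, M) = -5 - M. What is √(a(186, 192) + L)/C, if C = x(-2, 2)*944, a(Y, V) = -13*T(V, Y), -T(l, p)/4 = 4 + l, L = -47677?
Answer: -3*I*√85/944 ≈ -0.029299*I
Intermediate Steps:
T(l, p) = -16 - 4*l (T(l, p) = -4*(4 + l) = -16 - 4*l)
a(Y, V) = 208 + 52*V (a(Y, V) = -13*(-16 - 4*V) = 208 + 52*V)
C = -6608 (C = (-5 - 1*2)*944 = (-5 - 2)*944 = -7*944 = -6608)
√(a(186, 192) + L)/C = √((208 + 52*192) - 47677)/(-6608) = √((208 + 9984) - 47677)*(-1/6608) = √(10192 - 47677)*(-1/6608) = √(-37485)*(-1/6608) = (21*I*√85)*(-1/6608) = -3*I*√85/944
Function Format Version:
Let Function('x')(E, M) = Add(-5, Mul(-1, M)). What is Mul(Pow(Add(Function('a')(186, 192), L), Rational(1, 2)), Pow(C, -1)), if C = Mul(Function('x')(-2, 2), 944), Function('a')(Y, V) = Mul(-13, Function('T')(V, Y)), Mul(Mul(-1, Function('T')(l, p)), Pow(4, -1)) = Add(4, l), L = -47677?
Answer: Mul(Rational(-3, 944), I, Pow(85, Rational(1, 2))) ≈ Mul(-0.029299, I)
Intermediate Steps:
Function('T')(l, p) = Add(-16, Mul(-4, l)) (Function('T')(l, p) = Mul(-4, Add(4, l)) = Add(-16, Mul(-4, l)))
Function('a')(Y, V) = Add(208, Mul(52, V)) (Function('a')(Y, V) = Mul(-13, Add(-16, Mul(-4, V))) = Add(208, Mul(52, V)))
C = -6608 (C = Mul(Add(-5, Mul(-1, 2)), 944) = Mul(Add(-5, -2), 944) = Mul(-7, 944) = -6608)
Mul(Pow(Add(Function('a')(186, 192), L), Rational(1, 2)), Pow(C, -1)) = Mul(Pow(Add(Add(208, Mul(52, 192)), -47677), Rational(1, 2)), Pow(-6608, -1)) = Mul(Pow(Add(Add(208, 9984), -47677), Rational(1, 2)), Rational(-1, 6608)) = Mul(Pow(Add(10192, -47677), Rational(1, 2)), Rational(-1, 6608)) = Mul(Pow(-37485, Rational(1, 2)), Rational(-1, 6608)) = Mul(Mul(21, I, Pow(85, Rational(1, 2))), Rational(-1, 6608)) = Mul(Rational(-3, 944), I, Pow(85, Rational(1, 2)))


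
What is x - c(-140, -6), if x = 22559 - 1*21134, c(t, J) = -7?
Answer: 1432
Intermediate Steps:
x = 1425 (x = 22559 - 21134 = 1425)
x - c(-140, -6) = 1425 - 1*(-7) = 1425 + 7 = 1432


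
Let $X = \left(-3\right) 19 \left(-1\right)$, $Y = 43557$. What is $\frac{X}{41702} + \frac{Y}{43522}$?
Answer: $\frac{454723692}{453738611} \approx 1.0022$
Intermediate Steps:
$X = 57$ ($X = \left(-57\right) \left(-1\right) = 57$)
$\frac{X}{41702} + \frac{Y}{43522} = \frac{57}{41702} + \frac{43557}{43522} = \frac{454723692}{453738611}$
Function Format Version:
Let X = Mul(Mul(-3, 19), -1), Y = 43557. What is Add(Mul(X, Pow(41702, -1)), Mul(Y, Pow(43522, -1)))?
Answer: Rational(454723692, 453738611) ≈ 1.0022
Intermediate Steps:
X = 57 (X = Mul(-57, -1) = 57)
Add(Mul(X, Pow(41702, -1)), Mul(Y, Pow(43522, -1))) = Add(Mul(57, Pow(41702, -1)), Mul(43557, Pow(43522, -1))) = Add(Mul(57, Rational(1, 41702)), Mul(43557, Rational(1, 43522))) = Add(Rational(57, 41702), Rational(43557, 43522)) = Rational(454723692, 453738611)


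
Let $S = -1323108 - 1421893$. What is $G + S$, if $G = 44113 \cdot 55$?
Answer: $-318786$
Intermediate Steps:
$S = -2745001$
$G = 2426215$
$G + S = 2426215 - 2745001 = -318786$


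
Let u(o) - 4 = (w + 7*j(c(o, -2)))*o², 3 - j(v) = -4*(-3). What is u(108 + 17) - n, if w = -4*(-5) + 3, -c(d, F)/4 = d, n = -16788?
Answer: -608208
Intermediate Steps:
c(d, F) = -4*d
w = 23 (w = 20 + 3 = 23)
j(v) = -9 (j(v) = 3 - (-4)*(-3) = 3 - 1*12 = 3 - 12 = -9)
u(o) = 4 - 40*o² (u(o) = 4 + (23 + 7*(-9))*o² = 4 + (23 - 63)*o² = 4 - 40*o²)
u(108 + 17) - n = (4 - 40*(108 + 17)²) - 1*(-16788) = (4 - 40*125²) + 16788 = (4 - 40*15625) + 16788 = (4 - 625000) + 16788 = -624996 + 16788 = -608208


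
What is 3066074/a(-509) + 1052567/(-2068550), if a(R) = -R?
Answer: 6341791616097/1052891950 ≈ 6023.2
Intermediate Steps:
3066074/a(-509) + 1052567/(-2068550) = 3066074/((-1*(-509))) + 1052567/(-2068550) = 3066074/509 + 1052567*(-1/2068550) = 3066074*(1/509) - 1052567/2068550 = 3066074/509 - 1052567/2068550 = 6341791616097/1052891950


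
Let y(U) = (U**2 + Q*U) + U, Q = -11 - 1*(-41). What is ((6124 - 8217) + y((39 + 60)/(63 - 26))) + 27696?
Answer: 35173861/1369 ≈ 25693.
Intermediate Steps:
Q = 30 (Q = -11 + 41 = 30)
y(U) = U**2 + 31*U (y(U) = (U**2 + 30*U) + U = U**2 + 31*U)
((6124 - 8217) + y((39 + 60)/(63 - 26))) + 27696 = ((6124 - 8217) + ((39 + 60)/(63 - 26))*(31 + (39 + 60)/(63 - 26))) + 27696 = (-2093 + (99/37)*(31 + 99/37)) + 27696 = (-2093 + (99*(1/37))*(31 + 99*(1/37))) + 27696 = (-2093 + 99*(31 + 99/37)/37) + 27696 = (-2093 + (99/37)*(1246/37)) + 27696 = (-2093 + 123354/1369) + 27696 = -2741963/1369 + 27696 = 35173861/1369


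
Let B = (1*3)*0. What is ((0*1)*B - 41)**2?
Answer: 1681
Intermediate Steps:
B = 0 (B = 3*0 = 0)
((0*1)*B - 41)**2 = ((0*1)*0 - 41)**2 = (0*0 - 41)**2 = (0 - 41)**2 = (-41)**2 = 1681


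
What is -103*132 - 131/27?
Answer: -367223/27 ≈ -13601.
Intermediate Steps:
-103*132 - 131/27 = -13596 - 131*1/27 = -13596 - 131/27 = -367223/27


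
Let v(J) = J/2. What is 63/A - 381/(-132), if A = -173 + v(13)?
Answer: 4083/1628 ≈ 2.5080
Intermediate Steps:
v(J) = J/2 (v(J) = J*(½) = J/2)
A = -333/2 (A = -173 + (½)*13 = -173 + 13/2 = -333/2 ≈ -166.50)
63/A - 381/(-132) = 63/(-333/2) - 381/(-132) = 63*(-2/333) - 381*(-1/132) = -14/37 + 127/44 = 4083/1628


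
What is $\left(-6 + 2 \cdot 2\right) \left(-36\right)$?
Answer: $72$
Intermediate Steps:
$\left(-6 + 2 \cdot 2\right) \left(-36\right) = \left(-6 + 4\right) \left(-36\right) = \left(-2\right) \left(-36\right) = 72$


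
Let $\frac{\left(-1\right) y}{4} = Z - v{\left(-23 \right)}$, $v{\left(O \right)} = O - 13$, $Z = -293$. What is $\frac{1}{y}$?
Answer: $\frac{1}{1028} \approx 0.00097276$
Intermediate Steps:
$v{\left(O \right)} = -13 + O$ ($v{\left(O \right)} = O - 13 = -13 + O$)
$y = 1028$ ($y = - 4 \left(-293 - \left(-13 - 23\right)\right) = - 4 \left(-293 - -36\right) = - 4 \left(-293 + 36\right) = \left(-4\right) \left(-257\right) = 1028$)
$\frac{1}{y} = \frac{1}{1028}$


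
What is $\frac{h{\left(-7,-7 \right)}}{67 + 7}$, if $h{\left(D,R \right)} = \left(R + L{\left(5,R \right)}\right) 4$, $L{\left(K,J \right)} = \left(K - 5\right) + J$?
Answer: $- \frac{28}{37} \approx -0.75676$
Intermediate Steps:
$L{\left(K,J \right)} = -5 + J + K$ ($L{\left(K,J \right)} = \left(-5 + K\right) + J = -5 + J + K$)
$h{\left(D,R \right)} = 8 R$ ($h{\left(D,R \right)} = \left(R + \left(-5 + R + 5\right)\right) 4 = \left(R + R\right) 4 = 2 R 4 = 8 R$)
$\frac{h{\left(-7,-7 \right)}}{67 + 7} = \frac{8 \left(-7\right)}{67 + 7} = \frac{1}{74} \left(-56\right) = - \frac{28}{37}$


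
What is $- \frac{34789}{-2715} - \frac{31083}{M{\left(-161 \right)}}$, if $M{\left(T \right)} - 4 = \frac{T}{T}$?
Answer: $- \frac{3368656}{543} \approx -6203.8$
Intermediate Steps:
$M{\left(T \right)} = 5$ ($M{\left(T \right)} = 4 + \frac{T}{T} = 4 + 1 = 5$)
$- \frac{34789}{-2715} - \frac{31083}{M{\left(-161 \right)}} = - \frac{34789}{-2715} - \frac{31083}{5} = \left(-34789\right) \left(- \frac{1}{2715}\right) - \frac{31083}{5} = \frac{34789}{2715} - \frac{31083}{5} = - \frac{3368656}{543}$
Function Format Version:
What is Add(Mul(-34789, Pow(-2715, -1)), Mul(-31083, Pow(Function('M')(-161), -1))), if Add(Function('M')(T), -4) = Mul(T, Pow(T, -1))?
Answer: Rational(-3368656, 543) ≈ -6203.8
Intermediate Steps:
Function('M')(T) = 5 (Function('M')(T) = Add(4, Mul(T, Pow(T, -1))) = Add(4, 1) = 5)
Add(Mul(-34789, Pow(-2715, -1)), Mul(-31083, Pow(Function('M')(-161), -1))) = Add(Mul(-34789, Pow(-2715, -1)), Mul(-31083, Pow(5, -1))) = Add(Mul(-34789, Rational(-1, 2715)), Mul(-31083, Rational(1, 5))) = Add(Rational(34789, 2715), Rational(-31083, 5)) = Rational(-3368656, 543)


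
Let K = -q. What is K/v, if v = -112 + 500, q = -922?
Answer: 461/194 ≈ 2.3763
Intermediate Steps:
v = 388
K = 922 (K = -1*(-922) = 922)
K/v = 922/388 = 922*(1/388) = 461/194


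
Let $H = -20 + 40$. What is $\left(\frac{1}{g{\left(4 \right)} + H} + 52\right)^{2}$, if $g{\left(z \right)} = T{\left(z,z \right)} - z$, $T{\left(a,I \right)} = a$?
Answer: $\frac{1083681}{400} \approx 2709.2$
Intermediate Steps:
$g{\left(z \right)} = 0$ ($g{\left(z \right)} = z - z = 0$)
$H = 20$
$\left(\frac{1}{g{\left(4 \right)} + H} + 52\right)^{2} = \left(\frac{1}{0 + 20} + 52\right)^{2} = \left(\frac{1}{20} + 52\right)^{2} = \left(\frac{1041}{20}\right)^{2} = \frac{1083681}{400}$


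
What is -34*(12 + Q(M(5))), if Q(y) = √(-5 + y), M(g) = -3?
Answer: -408 - 68*I*√2 ≈ -408.0 - 96.167*I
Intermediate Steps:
-34*(12 + Q(M(5))) = -34*(12 + √(-5 - 3)) = -34*(12 + √(-8)) = -34*(12 + 2*I*√2) = -408 - 68*I*√2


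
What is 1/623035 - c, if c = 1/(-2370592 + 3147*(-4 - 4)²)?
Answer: 2792219/1351477553440 ≈ 2.0660e-6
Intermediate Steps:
c = -1/2169184 (c = 1/(-2370592 + 3147*(-8)²) = 1/(-2370592 + 3147*64) = 1/(-2370592 + 201408) = 1/(-2169184) = -1/2169184 ≈ -4.6100e-7)
1/623035 - c = 1/623035 - 1*(-1/2169184) = 1/623035 + 1/2169184 = 2792219/1351477553440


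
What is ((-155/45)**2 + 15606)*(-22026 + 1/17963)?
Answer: -500519687497739/1455003 ≈ -3.4400e+8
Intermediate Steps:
((-155/45)**2 + 15606)*(-22026 + 1/17963) = ((-155*1/45)**2 + 15606)*(-22026 + 1/17963) = ((-31/9)**2 + 15606)*(-395653037/17963) = (961/81 + 15606)*(-395653037/17963) = (1265047/81)*(-395653037/17963) = -500519687497739/1455003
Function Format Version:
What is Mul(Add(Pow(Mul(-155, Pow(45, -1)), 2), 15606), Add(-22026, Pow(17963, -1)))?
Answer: Rational(-500519687497739, 1455003) ≈ -3.4400e+8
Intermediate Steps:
Mul(Add(Pow(Mul(-155, Pow(45, -1)), 2), 15606), Add(-22026, Pow(17963, -1))) = Mul(Add(Pow(Mul(-155, Rational(1, 45)), 2), 15606), Add(-22026, Rational(1, 17963))) = Mul(Add(Pow(Rational(-31, 9), 2), 15606), Rational(-395653037, 17963)) = Mul(Add(Rational(961, 81), 15606), Rational(-395653037, 17963)) = Mul(Rational(1265047, 81), Rational(-395653037, 17963)) = Rational(-500519687497739, 1455003)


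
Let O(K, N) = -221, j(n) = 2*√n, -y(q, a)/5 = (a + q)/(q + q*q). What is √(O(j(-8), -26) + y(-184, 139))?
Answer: 7*I*√142042526/5612 ≈ 14.866*I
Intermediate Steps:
y(q, a) = -5*(a + q)/(q + q²) (y(q, a) = -5*(a + q)/(q + q*q) = -5*(a + q)/(q + q²))
√(O(j(-8), -26) + y(-184, 139)) = √(-221 + 5*(-1*139 - 1*(-184))/(-184*(1 - 184))) = √(-221 + 5*(-1/184)*(-139 + 184)/(-183)) = √(-221 + 5*(-1/184)*(-1/183)*45) = √(-221 + 75/11224) = √(-2480429/11224) = 7*I*√142042526/5612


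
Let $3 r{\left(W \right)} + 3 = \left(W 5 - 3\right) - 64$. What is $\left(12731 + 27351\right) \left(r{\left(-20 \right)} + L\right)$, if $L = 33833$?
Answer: $\frac{4061468978}{3} \approx 1.3538 \cdot 10^{9}$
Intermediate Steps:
$r{\left(W \right)} = - \frac{70}{3} + \frac{5 W}{3}$ ($r{\left(W \right)} = -1 + \frac{\left(W 5 - 3\right) - 64}{3} = -1 + \frac{\left(5 W - 3\right) - 64}{3} = -1 + \frac{\left(-3 + 5 W\right) - 64}{3} = -1 + \frac{-67 + 5 W}{3} = -1 + \left(- \frac{67}{3} + \frac{5 W}{3}\right) = - \frac{70}{3} + \frac{5 W}{3}$)
$\left(12731 + 27351\right) \left(r{\left(-20 \right)} + L\right) = \left(12731 + 27351\right) \left(\left(- \frac{70}{3} + \frac{5}{3} \left(-20\right)\right) + 33833\right) = 40082 \left(\left(- \frac{70}{3} - \frac{100}{3}\right) + 33833\right) = 40082 \left(- \frac{170}{3} + 33833\right) = 40082 \cdot \frac{101329}{3} = \frac{4061468978}{3}$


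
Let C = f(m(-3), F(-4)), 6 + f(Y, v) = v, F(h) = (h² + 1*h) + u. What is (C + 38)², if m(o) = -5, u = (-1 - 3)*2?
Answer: 1296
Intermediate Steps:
u = -8 (u = -4*2 = -8)
F(h) = -8 + h + h² (F(h) = (h² + 1*h) - 8 = (h² + h) - 8 = (h + h²) - 8 = -8 + h + h²)
f(Y, v) = -6 + v
C = -2 (C = -6 + (-8 - 4 + (-4)²) = -6 + (-8 - 4 + 16) = -6 + 4 = -2)
(C + 38)² = (-2 + 38)² = 36² = 1296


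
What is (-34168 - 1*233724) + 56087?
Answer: -211805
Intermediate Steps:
(-34168 - 1*233724) + 56087 = (-34168 - 233724) + 56087 = -267892 + 56087 = -211805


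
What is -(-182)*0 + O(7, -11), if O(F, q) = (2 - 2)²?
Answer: 0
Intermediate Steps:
O(F, q) = 0 (O(F, q) = 0² = 0)
-(-182)*0 + O(7, -11) = -(-182)*0 + 0 = -91*0 + 0 = 0 + 0 = 0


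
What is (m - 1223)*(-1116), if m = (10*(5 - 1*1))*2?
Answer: 1275588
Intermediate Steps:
m = 80 (m = (10*(5 - 1))*2 = (10*4)*2 = 40*2 = 80)
(m - 1223)*(-1116) = (80 - 1223)*(-1116) = -1143*(-1116) = 1275588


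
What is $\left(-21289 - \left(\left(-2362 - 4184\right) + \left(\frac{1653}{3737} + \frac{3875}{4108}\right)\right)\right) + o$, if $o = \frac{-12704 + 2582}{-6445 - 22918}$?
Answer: $- \frac{6646155292723689}{450768913348} \approx -14744.0$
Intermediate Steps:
$o = \frac{10122}{29363}$ ($o = - \frac{10122}{-29363} = \left(-10122\right) \left(- \frac{1}{29363}\right) = \frac{10122}{29363} \approx 0.34472$)
$\left(-21289 - \left(\left(-2362 - 4184\right) + \left(\frac{1653}{3737} + \frac{3875}{4108}\right)\right)\right) + o = \left(-21289 - \left(\left(-2362 - 4184\right) + \left(\frac{1653}{3737} + \frac{3875}{4108}\right)\right)\right) + \frac{10122}{29363} = \left(-21289 - \left(-6546 + \left(1653 \cdot \frac{1}{3737} + 3875 \cdot \frac{1}{4108}\right)\right)\right) + \frac{10122}{29363} = \left(-21289 - \left(-6546 + \left(\frac{1653}{3737} + \frac{3875}{4108}\right)\right)\right) + \frac{10122}{29363} = \left(-21289 - \left(-6546 + \frac{21271399}{15351596}\right)\right) + \frac{10122}{29363} = \left(-21289 - - \frac{100470276017}{15351596}\right) + \frac{10122}{29363} = \left(-21289 + \frac{100470276017}{15351596}\right) + \frac{10122}{29363} = - \frac{226349851227}{15351596} + \frac{10122}{29363} = - \frac{6646155292723689}{450768913348}$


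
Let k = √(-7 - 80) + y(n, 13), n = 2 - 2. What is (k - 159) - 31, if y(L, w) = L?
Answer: -190 + I*√87 ≈ -190.0 + 9.3274*I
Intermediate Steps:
n = 0
k = I*√87 (k = √(-7 - 80) + 0 = √(-87) + 0 = I*√87 + 0 = I*√87 ≈ 9.3274*I)
(k - 159) - 31 = (I*√87 - 159) - 31 = (-159 + I*√87) - 31 = -190 + I*√87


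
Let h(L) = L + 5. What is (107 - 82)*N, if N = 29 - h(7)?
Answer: 425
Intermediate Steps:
h(L) = 5 + L
N = 17 (N = 29 - (5 + 7) = 29 - 1*12 = 29 - 12 = 17)
(107 - 82)*N = (107 - 82)*17 = 25*17 = 425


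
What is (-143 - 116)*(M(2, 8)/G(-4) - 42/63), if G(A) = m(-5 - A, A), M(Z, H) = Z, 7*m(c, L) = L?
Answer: 6475/6 ≈ 1079.2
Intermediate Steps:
m(c, L) = L/7
G(A) = A/7
(-143 - 116)*(M(2, 8)/G(-4) - 42/63) = (-143 - 116)*(2/(((1/7)*(-4))) - 42/63) = -259*(2/(-4/7) - 42*1/63) = -259*(2*(-7/4) - 2/3) = -259*(-7/2 - 2/3) = -259*(-25/6) = 6475/6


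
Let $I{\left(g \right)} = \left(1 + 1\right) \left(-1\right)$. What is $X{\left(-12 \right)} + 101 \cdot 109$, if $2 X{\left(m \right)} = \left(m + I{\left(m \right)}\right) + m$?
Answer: $10996$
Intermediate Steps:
$I{\left(g \right)} = -2$ ($I{\left(g \right)} = 2 \left(-1\right) = -2$)
$X{\left(m \right)} = -1 + m$ ($X{\left(m \right)} = \frac{\left(m - 2\right) + m}{2} = \frac{\left(-2 + m\right) + m}{2} = \frac{-2 + 2 m}{2} = -1 + m$)
$X{\left(-12 \right)} + 101 \cdot 109 = \left(-1 - 12\right) + 101 \cdot 109 = -13 + 11009 = 10996$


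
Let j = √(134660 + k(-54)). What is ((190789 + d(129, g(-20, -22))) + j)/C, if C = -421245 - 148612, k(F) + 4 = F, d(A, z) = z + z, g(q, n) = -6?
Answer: -190777/569857 - √134602/569857 ≈ -0.33542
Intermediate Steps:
d(A, z) = 2*z
k(F) = -4 + F
j = √134602 (j = √(134660 + (-4 - 54)) = √(134660 - 58) = √134602 ≈ 366.88)
C = -569857
((190789 + d(129, g(-20, -22))) + j)/C = ((190789 + 2*(-6)) + √134602)/(-569857) = ((190789 - 12) + √134602)*(-1/569857) = (190777 + √134602)*(-1/569857) = -190777/569857 - √134602/569857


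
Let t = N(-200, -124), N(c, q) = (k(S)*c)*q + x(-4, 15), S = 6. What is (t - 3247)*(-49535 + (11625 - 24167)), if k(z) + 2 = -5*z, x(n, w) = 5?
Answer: 49465560834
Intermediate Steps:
k(z) = -2 - 5*z
N(c, q) = 5 - 32*c*q (N(c, q) = ((-2 - 5*6)*c)*q + 5 = ((-2 - 30)*c)*q + 5 = (-32*c)*q + 5 = -32*c*q + 5 = 5 - 32*c*q)
t = -793595 (t = 5 - 32*(-200)*(-124) = 5 - 793600 = -793595)
(t - 3247)*(-49535 + (11625 - 24167)) = (-793595 - 3247)*(-49535 + (11625 - 24167)) = -796842*(-49535 - 12542) = -796842*(-62077) = 49465560834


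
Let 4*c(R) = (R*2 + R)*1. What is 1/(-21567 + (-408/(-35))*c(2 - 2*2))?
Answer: -35/755457 ≈ -4.6330e-5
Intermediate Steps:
c(R) = 3*R/4 (c(R) = ((R*2 + R)*1)/4 = ((2*R + R)*1)/4 = ((3*R)*1)/4 = (3*R)/4 = 3*R/4)
1/(-21567 + (-408/(-35))*c(2 - 2*2)) = 1/(-21567 + (-408/(-35))*(3*(2 - 2*2)/4)) = 1/(-21567 + (-408*(-1)/35)*(3*(2 - 4)/4)) = 1/(-21567 + (-24*(-17/35))*((3/4)*(-2))) = 1/(-21567 + (408/35)*(-3/2)) = 1/(-21567 - 612/35) = 1/(-755457/35) = -35/755457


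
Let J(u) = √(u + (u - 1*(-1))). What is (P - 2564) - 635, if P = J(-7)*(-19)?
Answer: -3199 - 19*I*√13 ≈ -3199.0 - 68.505*I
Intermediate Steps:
J(u) = √(1 + 2*u) (J(u) = √(u + (u + 1)) = √(u + (1 + u)) = √(1 + 2*u))
P = -19*I*√13 (P = √(1 + 2*(-7))*(-19) = √(1 - 14)*(-19) = √(-13)*(-19) = (I*√13)*(-19) = -19*I*√13 ≈ -68.505*I)
(P - 2564) - 635 = (-19*I*√13 - 2564) - 635 = (-2564 - 19*I*√13) - 635 = -3199 - 19*I*√13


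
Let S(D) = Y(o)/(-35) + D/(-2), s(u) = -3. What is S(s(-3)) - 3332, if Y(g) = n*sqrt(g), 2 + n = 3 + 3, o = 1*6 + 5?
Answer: -6661/2 - 4*sqrt(11)/35 ≈ -3330.9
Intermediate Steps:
o = 11 (o = 6 + 5 = 11)
n = 4 (n = -2 + (3 + 3) = -2 + 6 = 4)
Y(g) = 4*sqrt(g)
S(D) = -4*sqrt(11)/35 - D/2 (S(D) = (4*sqrt(11))/(-35) + D/(-2) = (4*sqrt(11))*(-1/35) + D*(-1/2) = -4*sqrt(11)/35 - D/2)
S(s(-3)) - 3332 = (-4*sqrt(11)/35 - 1/2*(-3)) - 3332 = (-4*sqrt(11)/35 + 3/2) - 3332 = (3/2 - 4*sqrt(11)/35) - 3332 = -6661/2 - 4*sqrt(11)/35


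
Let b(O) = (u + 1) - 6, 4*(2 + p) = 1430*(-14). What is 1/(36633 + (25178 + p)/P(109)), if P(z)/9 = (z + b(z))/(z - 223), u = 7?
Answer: 333/11432291 ≈ 2.9128e-5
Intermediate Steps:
p = -5007 (p = -2 + (1430*(-14))/4 = -2 + (¼)*(-20020) = -2 - 5005 = -5007)
b(O) = 2 (b(O) = (7 + 1) - 6 = 8 - 6 = 2)
P(z) = 9*(2 + z)/(-223 + z) (P(z) = 9*((z + 2)/(z - 223)) = 9*((2 + z)/(-223 + z)) = 9*(2 + z)/(-223 + z))
1/(36633 + (25178 + p)/P(109)) = 1/(36633 + (25178 - 5007)/((9*(2 + 109)/(-223 + 109)))) = 1/(36633 + 20171/((9*111/(-114)))) = 1/(36633 + 20171/((9*(-1/114)*111))) = 1/(36633 + 20171/(-333/38)) = 1/(36633 + 20171*(-38/333)) = 1/(36633 - 766498/333) = 1/(11432291/333) = 333/11432291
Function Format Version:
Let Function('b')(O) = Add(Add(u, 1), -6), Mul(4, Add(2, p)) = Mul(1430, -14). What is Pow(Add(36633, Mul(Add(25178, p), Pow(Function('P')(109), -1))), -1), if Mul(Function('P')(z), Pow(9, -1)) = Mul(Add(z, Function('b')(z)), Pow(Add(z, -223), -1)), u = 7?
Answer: Rational(333, 11432291) ≈ 2.9128e-5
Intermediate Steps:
p = -5007 (p = Add(-2, Mul(Rational(1, 4), Mul(1430, -14))) = Add(-2, Mul(Rational(1, 4), -20020)) = Add(-2, -5005) = -5007)
Function('b')(O) = 2 (Function('b')(O) = Add(Add(7, 1), -6) = Add(8, -6) = 2)
Function('P')(z) = Mul(9, Pow(Add(-223, z), -1), Add(2, z)) (Function('P')(z) = Mul(9, Mul(Add(z, 2), Pow(Add(z, -223), -1))) = Mul(9, Mul(Add(2, z), Pow(Add(-223, z), -1))) = Mul(9, Mul(Pow(Add(-223, z), -1), Add(2, z))) = Mul(9, Pow(Add(-223, z), -1), Add(2, z)))
Pow(Add(36633, Mul(Add(25178, p), Pow(Function('P')(109), -1))), -1) = Pow(Add(36633, Mul(Add(25178, -5007), Pow(Mul(9, Pow(Add(-223, 109), -1), Add(2, 109)), -1))), -1) = Pow(Add(36633, Mul(20171, Pow(Mul(9, Pow(-114, -1), 111), -1))), -1) = Pow(Add(36633, Mul(20171, Pow(Mul(9, Rational(-1, 114), 111), -1))), -1) = Pow(Add(36633, Mul(20171, Pow(Rational(-333, 38), -1))), -1) = Pow(Add(36633, Mul(20171, Rational(-38, 333))), -1) = Pow(Add(36633, Rational(-766498, 333)), -1) = Pow(Rational(11432291, 333), -1) = Rational(333, 11432291)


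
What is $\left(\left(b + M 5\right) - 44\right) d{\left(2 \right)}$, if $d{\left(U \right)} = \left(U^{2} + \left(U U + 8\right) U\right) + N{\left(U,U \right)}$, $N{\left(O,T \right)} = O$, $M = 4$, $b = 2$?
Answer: $-660$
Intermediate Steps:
$d{\left(U \right)} = U + U^{2} + U \left(8 + U^{2}\right)$ ($d{\left(U \right)} = \left(U^{2} + \left(U U + 8\right) U\right) + U = \left(U^{2} + \left(U^{2} + 8\right) U\right) + U = \left(U^{2} + \left(8 + U^{2}\right) U\right) + U = \left(U^{2} + U \left(8 + U^{2}\right)\right) + U = U + U^{2} + U \left(8 + U^{2}\right)$)
$\left(\left(b + M 5\right) - 44\right) d{\left(2 \right)} = \left(\left(2 + 4 \cdot 5\right) - 44\right) 2 \left(9 + 2 + 2^{2}\right) = \left(\left(2 + 20\right) - 44\right) 2 \left(9 + 2 + 4\right) = \left(22 - 44\right) 2 \cdot 15 = \left(-22\right) 30 = -660$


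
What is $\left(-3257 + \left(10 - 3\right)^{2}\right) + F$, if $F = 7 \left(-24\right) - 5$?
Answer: $-3381$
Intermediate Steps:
$F = -173$ ($F = -168 - 5 = -173$)
$\left(-3257 + \left(10 - 3\right)^{2}\right) + F = \left(-3257 + \left(10 - 3\right)^{2}\right) - 173 = \left(-3257 + 7^{2}\right) - 173 = \left(-3257 + 49\right) - 173 = -3208 - 173 = -3381$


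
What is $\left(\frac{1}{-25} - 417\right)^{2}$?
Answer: $\frac{108701476}{625} \approx 1.7392 \cdot 10^{5}$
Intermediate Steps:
$\left(\frac{1}{-25} - 417\right)^{2} = \left(- \frac{1}{25} - 417\right)^{2} = \left(- \frac{10426}{25}\right)^{2} = \frac{108701476}{625}$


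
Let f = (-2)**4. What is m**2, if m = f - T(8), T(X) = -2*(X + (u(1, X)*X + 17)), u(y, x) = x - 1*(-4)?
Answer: 66564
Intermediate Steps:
f = 16
u(y, x) = 4 + x (u(y, x) = x + 4 = 4 + x)
T(X) = -34 - 2*X - 2*X*(4 + X) (T(X) = -2*(X + ((4 + X)*X + 17)) = -2*(X + (X*(4 + X) + 17)) = -2*(X + (17 + X*(4 + X))) = -2*(17 + X + X*(4 + X)) = -34 - 2*X - 2*X*(4 + X))
m = 258 (m = 16 - (-34 - 2*8 - 2*8*(4 + 8)) = 16 - (-34 - 16 - 2*8*12) = 16 - (-34 - 16 - 192) = 16 - 1*(-242) = 16 + 242 = 258)
m**2 = 258**2 = 66564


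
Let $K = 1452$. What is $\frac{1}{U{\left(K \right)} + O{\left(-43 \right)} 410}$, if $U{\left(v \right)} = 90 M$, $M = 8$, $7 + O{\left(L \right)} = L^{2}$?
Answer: $\frac{1}{755940} \approx 1.3229 \cdot 10^{-6}$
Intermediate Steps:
$O{\left(L \right)} = -7 + L^{2}$
$U{\left(v \right)} = 720$ ($U{\left(v \right)} = 90 \cdot 8 = 720$)
$\frac{1}{U{\left(K \right)} + O{\left(-43 \right)} 410} = \frac{1}{720 + \left(-7 + \left(-43\right)^{2}\right) 410} = \frac{1}{720 + \left(-7 + 1849\right) 410} = \frac{1}{720 + 1842 \cdot 410} = \frac{1}{720 + 755220} = \frac{1}{755940}$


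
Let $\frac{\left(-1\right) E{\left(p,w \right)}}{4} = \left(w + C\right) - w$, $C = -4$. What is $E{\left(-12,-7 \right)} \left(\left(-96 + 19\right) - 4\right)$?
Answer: $-1296$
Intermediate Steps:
$E{\left(p,w \right)} = 16$ ($E{\left(p,w \right)} = - 4 \left(\left(w - 4\right) - w\right) = - 4 \left(\left(-4 + w\right) - w\right) = \left(-4\right) \left(-4\right) = 16$)
$E{\left(-12,-7 \right)} \left(\left(-96 + 19\right) - 4\right) = 16 \left(\left(-96 + 19\right) - 4\right) = 16 \left(-77 - 4\right) = 16 \left(-81\right) = -1296$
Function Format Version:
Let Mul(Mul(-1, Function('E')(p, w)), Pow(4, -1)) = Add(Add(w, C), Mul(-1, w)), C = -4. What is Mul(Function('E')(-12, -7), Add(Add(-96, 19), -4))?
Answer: -1296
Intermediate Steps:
Function('E')(p, w) = 16 (Function('E')(p, w) = Mul(-4, Add(Add(w, -4), Mul(-1, w))) = Mul(-4, Add(Add(-4, w), Mul(-1, w))) = Mul(-4, -4) = 16)
Mul(Function('E')(-12, -7), Add(Add(-96, 19), -4)) = Mul(16, Add(Add(-96, 19), -4)) = Mul(16, Add(-77, -4)) = Mul(16, -81) = -1296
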